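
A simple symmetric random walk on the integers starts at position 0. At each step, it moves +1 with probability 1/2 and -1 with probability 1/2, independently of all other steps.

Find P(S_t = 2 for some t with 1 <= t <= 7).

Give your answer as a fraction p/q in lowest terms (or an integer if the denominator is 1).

Answer: 29/64

Derivation:
Count via complement. Let g(t,s) = #length-t paths at position s with S_1..S_t all ≠ 2.
g(t,s) = g(t-1,s-1) + g(t-1,s+1) for s ≠ 2; g(t,2) = 0.
t=0: g(0,0)=1
t=1: g(1,-1)=1 g(1,1)=1
t=2: g(2,-2)=1 g(2,0)=2
t=3: g(3,-3)=1 g(3,-1)=3 g(3,1)=2
t=4: g(4,-4)=1 g(4,-2)=4 g(4,0)=5
t=5: g(5,-5)=1 g(5,-3)=5 g(5,-1)=9 g(5,1)=5
t=6: g(6,-6)=1 g(6,-4)=6 g(6,-2)=14 g(6,0)=14
t=7: g(7,-7)=1 g(7,-5)=7 g(7,-3)=20 g(7,-1)=28 g(7,1)=14
Paths never hitting 2: Σ_s g(7,s) = 70
Paths hitting 2: 2^7 - 70 = 58
P = 58/128 = 29/64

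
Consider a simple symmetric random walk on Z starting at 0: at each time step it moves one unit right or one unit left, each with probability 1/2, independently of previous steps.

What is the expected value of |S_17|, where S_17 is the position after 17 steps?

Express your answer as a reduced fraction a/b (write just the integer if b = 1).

S_17 takes values m ≡ 1 (mod 2) with |m| ≤ 17; P(S_17=m) = C(17,(17+m)/2)/2^17.
Total paths: 2^17 = 131072
Distribution: P(S=-17)=1/131072, P(S=-15)=17/131072, P(S=-13)=136/131072, P(S=-11)=680/131072, P(S=-9)=2380/131072, P(S=-7)=6188/131072, P(S=-5)=12376/131072, P(S=-3)=19448/131072, P(S=-1)=24310/131072, P(S=1)=24310/131072, P(S=3)=19448/131072, P(S=5)=12376/131072, P(S=7)=6188/131072, P(S=9)=2380/131072, P(S=11)=680/131072, P(S=13)=136/131072, P(S=15)=17/131072, P(S=17)=1/131072
E[|S_17|] = Σ_m |m|·P(S_17=m) = 437580/131072 = 109395/32768

Answer: 109395/32768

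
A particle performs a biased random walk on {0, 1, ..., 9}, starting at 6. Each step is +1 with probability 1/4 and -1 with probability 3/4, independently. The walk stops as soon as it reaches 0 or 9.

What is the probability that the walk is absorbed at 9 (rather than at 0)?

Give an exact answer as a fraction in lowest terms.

Biased walk: p = 1/4, q = 3/4, r = q/p = 3
Gambler's ruin: P(hit 9 before 0 | start at 6) = (1 - r^a)/(1 - r^N)
r^6 = 729; r^9 = 19683
P = (1 - 729) / (1 - 19683) = -728 / -19682 = 28/757

Answer: 28/757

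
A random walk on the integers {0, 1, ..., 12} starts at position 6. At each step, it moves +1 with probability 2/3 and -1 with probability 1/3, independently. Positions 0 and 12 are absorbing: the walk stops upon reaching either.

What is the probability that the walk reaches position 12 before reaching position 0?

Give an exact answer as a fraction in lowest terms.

Answer: 64/65

Derivation:
Biased walk: p = 2/3, q = 1/3, r = q/p = 1/2
Gambler's ruin: P(hit 12 before 0 | start at 6) = (1 - r^a)/(1 - r^N)
r^6 = 1/64; r^12 = 1/4096
P = (1 - 1/64) / (1 - 1/4096) = 63/64 / 4095/4096 = 64/65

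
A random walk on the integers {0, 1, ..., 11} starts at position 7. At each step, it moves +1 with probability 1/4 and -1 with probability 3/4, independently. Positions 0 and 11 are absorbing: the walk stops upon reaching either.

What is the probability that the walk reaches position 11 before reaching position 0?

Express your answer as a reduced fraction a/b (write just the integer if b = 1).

Biased walk: p = 1/4, q = 3/4, r = q/p = 3
Gambler's ruin: P(hit 11 before 0 | start at 7) = (1 - r^a)/(1 - r^N)
r^7 = 2187; r^11 = 177147
P = (1 - 2187) / (1 - 177147) = -2186 / -177146 = 1093/88573

Answer: 1093/88573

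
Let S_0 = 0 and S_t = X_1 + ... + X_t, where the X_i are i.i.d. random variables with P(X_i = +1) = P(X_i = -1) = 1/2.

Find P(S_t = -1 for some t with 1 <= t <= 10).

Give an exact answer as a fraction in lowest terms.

Answer: 193/256

Derivation:
Count via complement. Let g(t,s) = #length-t paths at position s with S_1..S_t all ≠ -1.
g(t,s) = g(t-1,s-1) + g(t-1,s+1) for s ≠ -1; g(t,-1) = 0.
t=0: g(0,0)=1
t=1: g(1,1)=1
t=2: g(2,0)=1 g(2,2)=1
t=3: g(3,1)=2 g(3,3)=1
t=4: g(4,0)=2 g(4,2)=3 g(4,4)=1
t=5: g(5,1)=5 g(5,3)=4 g(5,5)=1
t=6: g(6,0)=5 g(6,2)=9 g(6,4)=5 g(6,6)=1
t=7: g(7,1)=14 g(7,3)=14 g(7,5)=6 g(7,7)=1
t=8: g(8,0)=14 g(8,2)=28 g(8,4)=20 g(8,6)=7 g(8,8)=1
t=9: g(9,1)=42 g(9,3)=48 g(9,5)=27 g(9,7)=8 g(9,9)=1
t=10: g(10,0)=42 g(10,2)=90 g(10,4)=75 g(10,6)=35 g(10,8)=9 g(10,10)=1
Paths never hitting -1: Σ_s g(10,s) = 252
Paths hitting -1: 2^10 - 252 = 772
P = 772/1024 = 193/256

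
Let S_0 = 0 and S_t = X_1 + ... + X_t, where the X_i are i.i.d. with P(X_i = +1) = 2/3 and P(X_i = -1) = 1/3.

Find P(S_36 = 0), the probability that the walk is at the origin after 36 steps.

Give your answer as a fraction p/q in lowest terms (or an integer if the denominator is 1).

Answer: 792997422694400/50031545098999707

Derivation:
To be at 0 after 36 steps: need exactly 18 steps of +1 and 18 of -1.
Number of such sequences: C(36,18) = 9075135300
Each has probability (2/3)^18 · (1/3)^18 = 262144/150094635296999121
P = 9075135300 · 262144/150094635296999121 = 792997422694400/50031545098999707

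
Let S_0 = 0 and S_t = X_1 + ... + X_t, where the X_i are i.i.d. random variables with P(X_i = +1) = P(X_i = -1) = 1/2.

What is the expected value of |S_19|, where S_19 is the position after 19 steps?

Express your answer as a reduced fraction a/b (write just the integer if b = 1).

S_19 takes values m ≡ 1 (mod 2) with |m| ≤ 19; P(S_19=m) = C(19,(19+m)/2)/2^19.
Total paths: 2^19 = 524288
Distribution: P(S=-19)=1/524288, P(S=-17)=19/524288, P(S=-15)=171/524288, P(S=-13)=969/524288, P(S=-11)=3876/524288, P(S=-9)=11628/524288, P(S=-7)=27132/524288, P(S=-5)=50388/524288, P(S=-3)=75582/524288, P(S=-1)=92378/524288, P(S=1)=92378/524288, P(S=3)=75582/524288, P(S=5)=50388/524288, P(S=7)=27132/524288, P(S=9)=11628/524288, P(S=11)=3876/524288, P(S=13)=969/524288, P(S=15)=171/524288, P(S=17)=19/524288, P(S=19)=1/524288
E[|S_19|] = Σ_m |m|·P(S_19=m) = 1847560/524288 = 230945/65536

Answer: 230945/65536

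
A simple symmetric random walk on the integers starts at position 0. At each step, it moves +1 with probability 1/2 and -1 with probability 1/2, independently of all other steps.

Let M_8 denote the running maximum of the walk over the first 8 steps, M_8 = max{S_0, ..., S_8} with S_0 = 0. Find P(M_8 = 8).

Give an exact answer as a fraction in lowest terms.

Answer: 1/256

Derivation:
Let M_8 = max(S_0,...,S_8). Use the reflection principle: for j ≥ 1, #{paths with M_8 ≥ j} = #{S_8 ≥ j} + #{S_8 ≥ j+1}.
By reflection, #{M_8 ≥ 8} = #{S_8 ≥ 8} + #{S_8 ≥ 9} = 1 + 0 = 1.
#{M_8 ≥ 9} = #{S_8 ≥ 9} + #{S_8 ≥ 10} = 0 + 0 = 0.
#{M_8 = 8} = 1 - 0 = 1.
P(M_8 = 8) = 1/256 = 1/256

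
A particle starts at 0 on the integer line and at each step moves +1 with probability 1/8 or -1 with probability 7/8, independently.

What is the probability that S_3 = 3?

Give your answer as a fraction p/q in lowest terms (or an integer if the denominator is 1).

To reach position 3 after 3 steps: need 3 steps of +1 and 0 steps of -1.
Number of such sequences: C(3,3) = 1
Each has probability (1/8)^3 · (7/8)^0 = 1/512
P = 1 · 1/512 = 1/512

Answer: 1/512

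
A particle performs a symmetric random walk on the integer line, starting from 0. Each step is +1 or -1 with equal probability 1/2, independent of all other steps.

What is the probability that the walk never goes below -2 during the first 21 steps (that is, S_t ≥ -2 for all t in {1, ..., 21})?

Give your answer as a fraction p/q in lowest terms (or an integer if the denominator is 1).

Answer: 499681/1048576

Derivation:
Let f(t,s) = #length-t paths at position s with S_1..S_t all ≥ -2.
f(t,s) = f(t-1,s-1) + f(t-1,s+1) for s ≥ -2; f(t,s) = 0 for s < -2.
t=0: f(0,0)=1
t=1: f(1,-1)=1 f(1,1)=1
t=2: f(2,-2)=1 f(2,0)=2 f(2,2)=1
t=3: f(3,-1)=3 f(3,1)=3 f(3,3)=1
t=4: f(4,-2)=3 f(4,0)=6 f(4,2)=4 f(4,4)=1
t=5: f(5,-1)=9 f(5,1)=10 f(5,3)=5 f(5,5)=1
t=6: f(6,-2)=9 f(6,0)=19 f(6,2)=15 f(6,4)=6 f(6,6)=1
t=7: f(7,-1)=28 f(7,1)=34 f(7,3)=21 f(7,5)=7 f(7,7)=1
t=8: f(8,-2)=28 f(8,0)=62 f(8,2)=55 f(8,4)=28 f(8,6)=8 f(8,8)=1
t=9: f(9,-1)=90 f(9,1)=117 f(9,3)=83 f(9,5)=36 f(9,7)=9 f(9,9)=1
t=10: f(10,-2)=90 f(10,0)=207 f(10,2)=200 f(10,4)=119 f(10,6)=45 f(10,8)=10 f(10,10)=1
t=11: f(11,-1)=297 f(11,1)=407 f(11,3)=319 f(11,5)=164 f(11,7)=55 f(11,9)=11 f(11,11)=1
t=12: f(12,-2)=297 f(12,0)=704 f(12,2)=726 f(12,4)=483 f(12,6)=219 f(12,8)=66 f(12,10)=12 f(12,12)=1
t=13: f(13,-1)=1001 f(13,1)=1430 f(13,3)=1209 f(13,5)=702 f(13,7)=285 f(13,9)=78 f(13,11)=13 f(13,13)=1
t=14: f(14,-2)=1001 f(14,0)=2431 f(14,2)=2639 f(14,4)=1911 f(14,6)=987 f(14,8)=363 f(14,10)=91 f(14,12)=14 f(14,14)=1
t=15: f(15,-1)=3432 f(15,1)=5070 f(15,3)=4550 f(15,5)=2898 f(15,7)=1350 f(15,9)=454 f(15,11)=105 f(15,13)=15 f(15,15)=1
t=16: f(16,-2)=3432 f(16,0)=8502 f(16,2)=9620 f(16,4)=7448 f(16,6)=4248 f(16,8)=1804 f(16,10)=559 f(16,12)=120 f(16,14)=16 f(16,16)=1
t=17: f(17,-1)=11934 f(17,1)=18122 f(17,3)=17068 f(17,5)=11696 f(17,7)=6052 f(17,9)=2363 f(17,11)=679 f(17,13)=136 f(17,15)=17 f(17,17)=1
t=18: f(18,-2)=11934 f(18,0)=30056 f(18,2)=35190 f(18,4)=28764 f(18,6)=17748 f(18,8)=8415 f(18,10)=3042 f(18,12)=815 f(18,14)=153 f(18,16)=18 f(18,18)=1
t=19: f(19,-1)=41990 f(19,1)=65246 f(19,3)=63954 f(19,5)=46512 f(19,7)=26163 f(19,9)=11457 f(19,11)=3857 f(19,13)=968 f(19,15)=171 f(19,17)=19 f(19,19)=1
t=20: f(20,-2)=41990 f(20,0)=107236 f(20,2)=129200 f(20,4)=110466 f(20,6)=72675 f(20,8)=37620 f(20,10)=15314 f(20,12)=4825 f(20,14)=1139 f(20,16)=190 f(20,18)=20 f(20,20)=1
t=21: f(21,-1)=149226 f(21,1)=236436 f(21,3)=239666 f(21,5)=183141 f(21,7)=110295 f(21,9)=52934 f(21,11)=20139 f(21,13)=5964 f(21,15)=1329 f(21,17)=210 f(21,19)=21 f(21,21)=1
Σ_s f(21,s) = 999362
P = 999362/2097152 = 499681/1048576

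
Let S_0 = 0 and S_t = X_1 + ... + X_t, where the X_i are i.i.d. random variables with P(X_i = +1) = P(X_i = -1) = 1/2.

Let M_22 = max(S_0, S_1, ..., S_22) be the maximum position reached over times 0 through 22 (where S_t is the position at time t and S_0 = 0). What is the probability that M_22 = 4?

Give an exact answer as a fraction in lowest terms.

Let M_22 = max(S_0,...,S_22). Use the reflection principle: for j ≥ 1, #{paths with M_22 ≥ j} = #{S_22 ≥ j} + #{S_22 ≥ j+1}.
By reflection, #{M_22 ≥ 4} = #{S_22 ≥ 4} + #{S_22 ≥ 5} = 1097790 + 600370 = 1698160.
#{M_22 ≥ 5} = #{S_22 ≥ 5} + #{S_22 ≥ 6} = 600370 + 600370 = 1200740.
#{M_22 = 4} = 1698160 - 1200740 = 497420.
P(M_22 = 4) = 497420/4194304 = 124355/1048576

Answer: 124355/1048576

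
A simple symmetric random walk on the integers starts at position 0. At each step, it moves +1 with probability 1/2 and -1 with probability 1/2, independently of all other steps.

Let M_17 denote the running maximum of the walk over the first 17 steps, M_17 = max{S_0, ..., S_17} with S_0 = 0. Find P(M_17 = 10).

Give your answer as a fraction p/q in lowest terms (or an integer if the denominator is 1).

Answer: 85/16384

Derivation:
Let M_17 = max(S_0,...,S_17). Use the reflection principle: for j ≥ 1, #{paths with M_17 ≥ j} = #{S_17 ≥ j} + #{S_17 ≥ j+1}.
By reflection, #{M_17 ≥ 10} = #{S_17 ≥ 10} + #{S_17 ≥ 11} = 834 + 834 = 1668.
#{M_17 ≥ 11} = #{S_17 ≥ 11} + #{S_17 ≥ 12} = 834 + 154 = 988.
#{M_17 = 10} = 1668 - 988 = 680.
P(M_17 = 10) = 680/131072 = 85/16384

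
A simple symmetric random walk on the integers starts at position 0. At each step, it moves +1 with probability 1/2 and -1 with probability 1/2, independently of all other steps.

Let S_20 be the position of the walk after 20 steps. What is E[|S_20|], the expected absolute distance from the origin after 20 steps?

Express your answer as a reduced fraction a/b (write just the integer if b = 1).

Answer: 230945/65536

Derivation:
S_20 takes values m ≡ 0 (mod 2) with |m| ≤ 20; P(S_20=m) = C(20,(20+m)/2)/2^20.
Total paths: 2^20 = 1048576
Distribution: P(S=-20)=1/1048576, P(S=-18)=20/1048576, P(S=-16)=190/1048576, P(S=-14)=1140/1048576, P(S=-12)=4845/1048576, P(S=-10)=15504/1048576, P(S=-8)=38760/1048576, P(S=-6)=77520/1048576, P(S=-4)=125970/1048576, P(S=-2)=167960/1048576, P(S=0)=184756/1048576, P(S=2)=167960/1048576, P(S=4)=125970/1048576, P(S=6)=77520/1048576, P(S=8)=38760/1048576, P(S=10)=15504/1048576, P(S=12)=4845/1048576, P(S=14)=1140/1048576, P(S=16)=190/1048576, P(S=18)=20/1048576, P(S=20)=1/1048576
E[|S_20|] = Σ_m |m|·P(S_20=m) = 3695120/1048576 = 230945/65536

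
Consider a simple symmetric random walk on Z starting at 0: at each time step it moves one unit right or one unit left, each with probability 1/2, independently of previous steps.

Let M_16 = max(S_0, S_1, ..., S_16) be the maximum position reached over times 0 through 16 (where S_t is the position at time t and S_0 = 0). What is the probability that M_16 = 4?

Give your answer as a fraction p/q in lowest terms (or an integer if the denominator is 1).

Answer: 1001/8192

Derivation:
Let M_16 = max(S_0,...,S_16). Use the reflection principle: for j ≥ 1, #{paths with M_16 ≥ j} = #{S_16 ≥ j} + #{S_16 ≥ j+1}.
By reflection, #{M_16 ≥ 4} = #{S_16 ≥ 4} + #{S_16 ≥ 5} = 14893 + 6885 = 21778.
#{M_16 ≥ 5} = #{S_16 ≥ 5} + #{S_16 ≥ 6} = 6885 + 6885 = 13770.
#{M_16 = 4} = 21778 - 13770 = 8008.
P(M_16 = 4) = 8008/65536 = 1001/8192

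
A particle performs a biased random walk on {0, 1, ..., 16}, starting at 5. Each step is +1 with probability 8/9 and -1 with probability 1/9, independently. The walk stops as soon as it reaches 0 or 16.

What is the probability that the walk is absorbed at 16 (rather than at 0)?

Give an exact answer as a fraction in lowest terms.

Answer: 40209483825152/40210710958665

Derivation:
Biased walk: p = 8/9, q = 1/9, r = q/p = 1/8
Gambler's ruin: P(hit 16 before 0 | start at 5) = (1 - r^a)/(1 - r^N)
r^5 = 1/32768; r^16 = 1/281474976710656
P = (1 - 1/32768) / (1 - 1/281474976710656) = 32767/32768 / 281474976710655/281474976710656 = 40209483825152/40210710958665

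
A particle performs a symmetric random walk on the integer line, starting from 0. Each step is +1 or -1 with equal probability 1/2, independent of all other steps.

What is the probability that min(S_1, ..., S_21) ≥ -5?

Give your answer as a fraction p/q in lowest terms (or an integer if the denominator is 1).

Answer: 106267/131072

Derivation:
Let f(t,s) = #length-t paths at position s with S_1..S_t all ≥ -5.
f(t,s) = f(t-1,s-1) + f(t-1,s+1) for s ≥ -5; f(t,s) = 0 for s < -5.
t=0: f(0,0)=1
t=1: f(1,-1)=1 f(1,1)=1
t=2: f(2,-2)=1 f(2,0)=2 f(2,2)=1
t=3: f(3,-3)=1 f(3,-1)=3 f(3,1)=3 f(3,3)=1
t=4: f(4,-4)=1 f(4,-2)=4 f(4,0)=6 f(4,2)=4 f(4,4)=1
t=5: f(5,-5)=1 f(5,-3)=5 f(5,-1)=10 f(5,1)=10 f(5,3)=5 f(5,5)=1
t=6: f(6,-4)=6 f(6,-2)=15 f(6,0)=20 f(6,2)=15 f(6,4)=6 f(6,6)=1
t=7: f(7,-5)=6 f(7,-3)=21 f(7,-1)=35 f(7,1)=35 f(7,3)=21 f(7,5)=7 f(7,7)=1
t=8: f(8,-4)=27 f(8,-2)=56 f(8,0)=70 f(8,2)=56 f(8,4)=28 f(8,6)=8 f(8,8)=1
t=9: f(9,-5)=27 f(9,-3)=83 f(9,-1)=126 f(9,1)=126 f(9,3)=84 f(9,5)=36 f(9,7)=9 f(9,9)=1
t=10: f(10,-4)=110 f(10,-2)=209 f(10,0)=252 f(10,2)=210 f(10,4)=120 f(10,6)=45 f(10,8)=10 f(10,10)=1
t=11: f(11,-5)=110 f(11,-3)=319 f(11,-1)=461 f(11,1)=462 f(11,3)=330 f(11,5)=165 f(11,7)=55 f(11,9)=11 f(11,11)=1
t=12: f(12,-4)=429 f(12,-2)=780 f(12,0)=923 f(12,2)=792 f(12,4)=495 f(12,6)=220 f(12,8)=66 f(12,10)=12 f(12,12)=1
t=13: f(13,-5)=429 f(13,-3)=1209 f(13,-1)=1703 f(13,1)=1715 f(13,3)=1287 f(13,5)=715 f(13,7)=286 f(13,9)=78 f(13,11)=13 f(13,13)=1
t=14: f(14,-4)=1638 f(14,-2)=2912 f(14,0)=3418 f(14,2)=3002 f(14,4)=2002 f(14,6)=1001 f(14,8)=364 f(14,10)=91 f(14,12)=14 f(14,14)=1
t=15: f(15,-5)=1638 f(15,-3)=4550 f(15,-1)=6330 f(15,1)=6420 f(15,3)=5004 f(15,5)=3003 f(15,7)=1365 f(15,9)=455 f(15,11)=105 f(15,13)=15 f(15,15)=1
t=16: f(16,-4)=6188 f(16,-2)=10880 f(16,0)=12750 f(16,2)=11424 f(16,4)=8007 f(16,6)=4368 f(16,8)=1820 f(16,10)=560 f(16,12)=120 f(16,14)=16 f(16,16)=1
t=17: f(17,-5)=6188 f(17,-3)=17068 f(17,-1)=23630 f(17,1)=24174 f(17,3)=19431 f(17,5)=12375 f(17,7)=6188 f(17,9)=2380 f(17,11)=680 f(17,13)=136 f(17,15)=17 f(17,17)=1
t=18: f(18,-4)=23256 f(18,-2)=40698 f(18,0)=47804 f(18,2)=43605 f(18,4)=31806 f(18,6)=18563 f(18,8)=8568 f(18,10)=3060 f(18,12)=816 f(18,14)=153 f(18,16)=18 f(18,18)=1
t=19: f(19,-5)=23256 f(19,-3)=63954 f(19,-1)=88502 f(19,1)=91409 f(19,3)=75411 f(19,5)=50369 f(19,7)=27131 f(19,9)=11628 f(19,11)=3876 f(19,13)=969 f(19,15)=171 f(19,17)=19 f(19,19)=1
t=20: f(20,-4)=87210 f(20,-2)=152456 f(20,0)=179911 f(20,2)=166820 f(20,4)=125780 f(20,6)=77500 f(20,8)=38759 f(20,10)=15504 f(20,12)=4845 f(20,14)=1140 f(20,16)=190 f(20,18)=20 f(20,20)=1
t=21: f(21,-5)=87210 f(21,-3)=239666 f(21,-1)=332367 f(21,1)=346731 f(21,3)=292600 f(21,5)=203280 f(21,7)=116259 f(21,9)=54263 f(21,11)=20349 f(21,13)=5985 f(21,15)=1330 f(21,17)=210 f(21,19)=21 f(21,21)=1
Σ_s f(21,s) = 1700272
P = 1700272/2097152 = 106267/131072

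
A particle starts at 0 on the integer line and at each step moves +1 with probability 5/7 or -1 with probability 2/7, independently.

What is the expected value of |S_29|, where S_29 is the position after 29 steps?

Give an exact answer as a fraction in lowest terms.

Answer: 5729662819455830616141009/459986536544739960976801

Derivation:
S_29 takes values m ≡ 1 (mod 2) with |m| ≤ 29; P(S_29=m) = C(29,(29+m)/2) · (5/7)^((29+m)/2) · (2/7)^((29-m)/2).
Distribution: P(S=-29)=536870912/3219905755813179726837607, P(S=-27)=38923141120/3219905755813179726837607, P(S=-25)=194615705600/459986536544739960976801, P(S=-23)=4378853376000/459986536544739960976801, P(S=-21)=71156367360000/459986536544739960976801, P(S=-19)=889454592000000/459986536544739960976801, P(S=-17)=8894545920000000/459986536544739960976801, P(S=-15)=511436390400000000/3219905755813179726837607, P(S=-13)=3516125184000000000/3219905755813179726837607, P(S=-11)=2930104320000000000/459986536544739960976801, P(S=-9)=14650521600000000000/459986536544739960976801, P(S=-7)=63263616000000000000/459986536544739960976801, P(S=-5)=237238560000000000000/459986536544739960976801, P(S=-3)=775587600000000000000/459986536544739960976801, P(S=-1)=15511752000000000000000/3219905755813179726837607, P(S=1)=38779380000000000000000/3219905755813179726837607, P(S=3)=12118556250000000000000/459986536544739960976801, P(S=5)=23167828125000000000000/459986536544739960976801, P(S=7)=38613046875000000000000/459986536544739960976801, P(S=9)=55887304687500000000000/459986536544739960976801, P(S=11)=69859130859375000000000/459986536544739960976801, P(S=13)=523943481445312500000000/3219905755813179726837607, P(S=15)=476312255859375000000000/3219905755813179726837607, P(S=17)=51773071289062500000000/459986536544739960976801, P(S=19)=32358169555664062500000/459986536544739960976801, P(S=21)=16179084777832031250000/459986536544739960976801, P(S=23)=6222724914550781250000/459986536544739960976801, P(S=25)=1728534698486328125000/459986536544739960976801, P(S=27)=2160668373107910156250/3219905755813179726837607, P(S=29)=186264514923095703125/3219905755813179726837607
E[|S_29|] = Σ_m |m|·P(S_29=m) = 5729662819455830616141009/459986536544739960976801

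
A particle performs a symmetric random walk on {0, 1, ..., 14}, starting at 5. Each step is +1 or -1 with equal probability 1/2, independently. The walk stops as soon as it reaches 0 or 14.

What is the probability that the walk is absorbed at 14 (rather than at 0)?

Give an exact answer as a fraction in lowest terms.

Symmetric walk (p = 1/2): the harmonic-function argument gives P(hit 14 before 0 | start at 5) = a/N.
P = 5/14 = 5/14

Answer: 5/14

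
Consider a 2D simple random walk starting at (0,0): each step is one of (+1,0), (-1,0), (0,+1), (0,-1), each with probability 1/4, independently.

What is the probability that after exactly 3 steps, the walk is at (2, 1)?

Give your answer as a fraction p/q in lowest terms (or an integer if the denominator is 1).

Let h be the number of horizontal steps (so 3-h are vertical). To end at (2,1) need (h+2)/2 right-steps and ((3-h)+1)/2 up-steps.
Sum over h with 2 ≤ h ≤ 2, h ≡ 0 (mod 2), 3-h ≡ 1 (mod 2):
h=2: C(3,2)·C(2,2)·C(1,1) = 3·1·1 = 3
Total favorable: 3
Total paths: 4^3 = 64
P = 3/64 = 3/64

Answer: 3/64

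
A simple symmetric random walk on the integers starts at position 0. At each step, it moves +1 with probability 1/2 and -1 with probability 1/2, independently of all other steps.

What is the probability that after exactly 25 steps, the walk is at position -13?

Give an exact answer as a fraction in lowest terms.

To reach position -13 after 25 steps: need 6 steps of +1 and 19 of -1.
Favorable paths: C(25,6) = 177100
Total paths: 2^25 = 33554432
P = 177100/33554432 = 44275/8388608

Answer: 44275/8388608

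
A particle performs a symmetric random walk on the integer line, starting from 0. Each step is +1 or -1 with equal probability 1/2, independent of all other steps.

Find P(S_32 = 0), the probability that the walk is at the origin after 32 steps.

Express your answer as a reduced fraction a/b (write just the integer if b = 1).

Answer: 300540195/2147483648

Derivation:
To return to 0 after 32 steps: need exactly 16 steps of +1 and 16 of -1.
Favorable paths: C(32,16) = 601080390
Total paths: 2^32 = 4294967296
P = 601080390/4294967296 = 300540195/2147483648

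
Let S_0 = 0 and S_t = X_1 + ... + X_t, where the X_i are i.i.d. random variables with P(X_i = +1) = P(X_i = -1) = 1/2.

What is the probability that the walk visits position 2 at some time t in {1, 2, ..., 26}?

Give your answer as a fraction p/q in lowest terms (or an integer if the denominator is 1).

Answer: 11762641/16777216

Derivation:
Count via complement. Let g(t,s) = #length-t paths at position s with S_1..S_t all ≠ 2.
g(t,s) = g(t-1,s-1) + g(t-1,s+1) for s ≠ 2; g(t,2) = 0.
t=0: g(0,0)=1
t=1: g(1,-1)=1 g(1,1)=1
t=2: g(2,-2)=1 g(2,0)=2
t=3: g(3,-3)=1 g(3,-1)=3 g(3,1)=2
t=4: g(4,-4)=1 g(4,-2)=4 g(4,0)=5
t=5: g(5,-5)=1 g(5,-3)=5 g(5,-1)=9 g(5,1)=5
t=6: g(6,-6)=1 g(6,-4)=6 g(6,-2)=14 g(6,0)=14
t=7: g(7,-7)=1 g(7,-5)=7 g(7,-3)=20 g(7,-1)=28 g(7,1)=14
t=8: g(8,-8)=1 g(8,-6)=8 g(8,-4)=27 g(8,-2)=48 g(8,0)=42
t=9: g(9,-9)=1 g(9,-7)=9 g(9,-5)=35 g(9,-3)=75 g(9,-1)=90 g(9,1)=42
t=10: g(10,-10)=1 g(10,-8)=10 g(10,-6)=44 g(10,-4)=110 g(10,-2)=165 g(10,0)=132
t=11: g(11,-11)=1 g(11,-9)=11 g(11,-7)=54 g(11,-5)=154 g(11,-3)=275 g(11,-1)=297 g(11,1)=132
t=12: g(12,-12)=1 g(12,-10)=12 g(12,-8)=65 g(12,-6)=208 g(12,-4)=429 g(12,-2)=572 g(12,0)=429
t=13: g(13,-13)=1 g(13,-11)=13 g(13,-9)=77 g(13,-7)=273 g(13,-5)=637 g(13,-3)=1001 g(13,-1)=1001 g(13,1)=429
t=14: g(14,-14)=1 g(14,-12)=14 g(14,-10)=90 g(14,-8)=350 g(14,-6)=910 g(14,-4)=1638 g(14,-2)=2002 g(14,0)=1430
t=15: g(15,-15)=1 g(15,-13)=15 g(15,-11)=104 g(15,-9)=440 g(15,-7)=1260 g(15,-5)=2548 g(15,-3)=3640 g(15,-1)=3432 g(15,1)=1430
t=16: g(16,-16)=1 g(16,-14)=16 g(16,-12)=119 g(16,-10)=544 g(16,-8)=1700 g(16,-6)=3808 g(16,-4)=6188 g(16,-2)=7072 g(16,0)=4862
t=17: g(17,-17)=1 g(17,-15)=17 g(17,-13)=135 g(17,-11)=663 g(17,-9)=2244 g(17,-7)=5508 g(17,-5)=9996 g(17,-3)=13260 g(17,-1)=11934 g(17,1)=4862
t=18: g(18,-18)=1 g(18,-16)=18 g(18,-14)=152 g(18,-12)=798 g(18,-10)=2907 g(18,-8)=7752 g(18,-6)=15504 g(18,-4)=23256 g(18,-2)=25194 g(18,0)=16796
t=19: g(19,-19)=1 g(19,-17)=19 g(19,-15)=170 g(19,-13)=950 g(19,-11)=3705 g(19,-9)=10659 g(19,-7)=23256 g(19,-5)=38760 g(19,-3)=48450 g(19,-1)=41990 g(19,1)=16796
t=20: g(20,-20)=1 g(20,-18)=20 g(20,-16)=189 g(20,-14)=1120 g(20,-12)=4655 g(20,-10)=14364 g(20,-8)=33915 g(20,-6)=62016 g(20,-4)=87210 g(20,-2)=90440 g(20,0)=58786
t=21: g(21,-21)=1 g(21,-19)=21 g(21,-17)=209 g(21,-15)=1309 g(21,-13)=5775 g(21,-11)=19019 g(21,-9)=48279 g(21,-7)=95931 g(21,-5)=149226 g(21,-3)=177650 g(21,-1)=149226 g(21,1)=58786
t=22: g(22,-22)=1 g(22,-20)=22 g(22,-18)=230 g(22,-16)=1518 g(22,-14)=7084 g(22,-12)=24794 g(22,-10)=67298 g(22,-8)=144210 g(22,-6)=245157 g(22,-4)=326876 g(22,-2)=326876 g(22,0)=208012
t=23: g(23,-23)=1 g(23,-21)=23 g(23,-19)=252 g(23,-17)=1748 g(23,-15)=8602 g(23,-13)=31878 g(23,-11)=92092 g(23,-9)=211508 g(23,-7)=389367 g(23,-5)=572033 g(23,-3)=653752 g(23,-1)=534888 g(23,1)=208012
t=24: g(24,-24)=1 g(24,-22)=24 g(24,-20)=275 g(24,-18)=2000 g(24,-16)=10350 g(24,-14)=40480 g(24,-12)=123970 g(24,-10)=303600 g(24,-8)=600875 g(24,-6)=961400 g(24,-4)=1225785 g(24,-2)=1188640 g(24,0)=742900
t=25: g(25,-25)=1 g(25,-23)=25 g(25,-21)=299 g(25,-19)=2275 g(25,-17)=12350 g(25,-15)=50830 g(25,-13)=164450 g(25,-11)=427570 g(25,-9)=904475 g(25,-7)=1562275 g(25,-5)=2187185 g(25,-3)=2414425 g(25,-1)=1931540 g(25,1)=742900
t=26: g(26,-26)=1 g(26,-24)=26 g(26,-22)=324 g(26,-20)=2574 g(26,-18)=14625 g(26,-16)=63180 g(26,-14)=215280 g(26,-12)=592020 g(26,-10)=1332045 g(26,-8)=2466750 g(26,-6)=3749460 g(26,-4)=4601610 g(26,-2)=4345965 g(26,0)=2674440
Paths never hitting 2: Σ_s g(26,s) = 20058300
Paths hitting 2: 2^26 - 20058300 = 47050564
P = 47050564/67108864 = 11762641/16777216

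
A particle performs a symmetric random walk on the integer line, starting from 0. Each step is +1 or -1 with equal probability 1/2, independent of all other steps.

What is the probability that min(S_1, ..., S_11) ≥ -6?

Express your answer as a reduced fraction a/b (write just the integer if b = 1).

Answer: 1969/2048

Derivation:
Let f(t,s) = #length-t paths at position s with S_1..S_t all ≥ -6.
f(t,s) = f(t-1,s-1) + f(t-1,s+1) for s ≥ -6; f(t,s) = 0 for s < -6.
t=0: f(0,0)=1
t=1: f(1,-1)=1 f(1,1)=1
t=2: f(2,-2)=1 f(2,0)=2 f(2,2)=1
t=3: f(3,-3)=1 f(3,-1)=3 f(3,1)=3 f(3,3)=1
t=4: f(4,-4)=1 f(4,-2)=4 f(4,0)=6 f(4,2)=4 f(4,4)=1
t=5: f(5,-5)=1 f(5,-3)=5 f(5,-1)=10 f(5,1)=10 f(5,3)=5 f(5,5)=1
t=6: f(6,-6)=1 f(6,-4)=6 f(6,-2)=15 f(6,0)=20 f(6,2)=15 f(6,4)=6 f(6,6)=1
t=7: f(7,-5)=7 f(7,-3)=21 f(7,-1)=35 f(7,1)=35 f(7,3)=21 f(7,5)=7 f(7,7)=1
t=8: f(8,-6)=7 f(8,-4)=28 f(8,-2)=56 f(8,0)=70 f(8,2)=56 f(8,4)=28 f(8,6)=8 f(8,8)=1
t=9: f(9,-5)=35 f(9,-3)=84 f(9,-1)=126 f(9,1)=126 f(9,3)=84 f(9,5)=36 f(9,7)=9 f(9,9)=1
t=10: f(10,-6)=35 f(10,-4)=119 f(10,-2)=210 f(10,0)=252 f(10,2)=210 f(10,4)=120 f(10,6)=45 f(10,8)=10 f(10,10)=1
t=11: f(11,-5)=154 f(11,-3)=329 f(11,-1)=462 f(11,1)=462 f(11,3)=330 f(11,5)=165 f(11,7)=55 f(11,9)=11 f(11,11)=1
Σ_s f(11,s) = 1969
P = 1969/2048 = 1969/2048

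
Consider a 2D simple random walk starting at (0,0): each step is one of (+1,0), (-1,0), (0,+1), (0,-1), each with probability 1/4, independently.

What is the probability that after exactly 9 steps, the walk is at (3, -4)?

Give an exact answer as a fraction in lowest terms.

Answer: 567/131072

Derivation:
Let h be the number of horizontal steps (so 9-h are vertical). To end at (3,-4) need (h+3)/2 right-steps and ((9-h)-4)/2 up-steps.
Sum over h with 3 ≤ h ≤ 5, h ≡ 1 (mod 2), 9-h ≡ 0 (mod 2):
h=3: C(9,3)·C(3,3)·C(6,1) = 84·1·6 = 504
h=5: C(9,5)·C(5,4)·C(4,0) = 126·5·1 = 630
Total favorable: 1134
Total paths: 4^9 = 262144
P = 1134/262144 = 567/131072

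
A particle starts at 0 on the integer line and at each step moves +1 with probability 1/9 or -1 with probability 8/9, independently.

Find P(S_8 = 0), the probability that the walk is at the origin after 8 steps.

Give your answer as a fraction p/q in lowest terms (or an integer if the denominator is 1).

To be at 0 after 8 steps: need exactly 4 steps of +1 and 4 of -1.
Number of such sequences: C(8,4) = 70
Each has probability (1/9)^4 · (8/9)^4 = 4096/43046721
P = 70 · 4096/43046721 = 286720/43046721

Answer: 286720/43046721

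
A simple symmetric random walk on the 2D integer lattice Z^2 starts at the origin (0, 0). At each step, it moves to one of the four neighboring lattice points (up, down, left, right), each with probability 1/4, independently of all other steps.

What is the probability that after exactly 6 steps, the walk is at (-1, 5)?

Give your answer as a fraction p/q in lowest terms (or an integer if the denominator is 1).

Answer: 3/2048

Derivation:
Let h be the number of horizontal steps (so 6-h are vertical). To end at (-1,5) need (h-1)/2 right-steps and ((6-h)+5)/2 up-steps.
Sum over h with 1 ≤ h ≤ 1, h ≡ 1 (mod 2), 6-h ≡ 1 (mod 2):
h=1: C(6,1)·C(1,0)·C(5,5) = 6·1·1 = 6
Total favorable: 6
Total paths: 4^6 = 4096
P = 6/4096 = 3/2048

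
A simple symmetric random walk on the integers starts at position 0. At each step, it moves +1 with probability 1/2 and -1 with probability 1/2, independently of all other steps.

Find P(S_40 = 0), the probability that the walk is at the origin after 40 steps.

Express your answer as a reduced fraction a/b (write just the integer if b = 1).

To return to 0 after 40 steps: need exactly 20 steps of +1 and 20 of -1.
Favorable paths: C(40,20) = 137846528820
Total paths: 2^40 = 1099511627776
P = 137846528820/1099511627776 = 34461632205/274877906944

Answer: 34461632205/274877906944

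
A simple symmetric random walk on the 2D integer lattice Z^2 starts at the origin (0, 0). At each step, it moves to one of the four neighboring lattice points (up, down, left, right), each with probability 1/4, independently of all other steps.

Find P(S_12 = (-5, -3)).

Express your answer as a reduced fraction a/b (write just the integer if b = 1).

Let h be the number of horizontal steps (so 12-h are vertical). To end at (-5,-3) need (h-5)/2 right-steps and ((12-h)-3)/2 up-steps.
Sum over h with 5 ≤ h ≤ 9, h ≡ 1 (mod 2), 12-h ≡ 1 (mod 2):
h=5: C(12,5)·C(5,0)·C(7,2) = 792·1·21 = 16632
h=7: C(12,7)·C(7,1)·C(5,1) = 792·7·5 = 27720
h=9: C(12,9)·C(9,2)·C(3,0) = 220·36·1 = 7920
Total favorable: 52272
Total paths: 4^12 = 16777216
P = 52272/16777216 = 3267/1048576

Answer: 3267/1048576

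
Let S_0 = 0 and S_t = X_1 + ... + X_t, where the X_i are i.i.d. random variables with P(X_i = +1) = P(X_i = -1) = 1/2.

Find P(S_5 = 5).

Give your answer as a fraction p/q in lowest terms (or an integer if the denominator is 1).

Answer: 1/32

Derivation:
To reach position 5 after 5 steps: need 5 steps of +1 and 0 of -1.
Favorable paths: C(5,5) = 1
Total paths: 2^5 = 32
P = 1/32 = 1/32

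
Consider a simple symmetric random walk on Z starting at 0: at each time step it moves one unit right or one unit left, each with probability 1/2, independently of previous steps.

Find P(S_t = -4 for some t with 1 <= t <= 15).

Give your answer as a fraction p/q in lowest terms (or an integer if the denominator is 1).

Answer: 309/1024

Derivation:
Count via complement. Let g(t,s) = #length-t paths at position s with S_1..S_t all ≠ -4.
g(t,s) = g(t-1,s-1) + g(t-1,s+1) for s ≠ -4; g(t,-4) = 0.
t=0: g(0,0)=1
t=1: g(1,-1)=1 g(1,1)=1
t=2: g(2,-2)=1 g(2,0)=2 g(2,2)=1
t=3: g(3,-3)=1 g(3,-1)=3 g(3,1)=3 g(3,3)=1
t=4: g(4,-2)=4 g(4,0)=6 g(4,2)=4 g(4,4)=1
t=5: g(5,-3)=4 g(5,-1)=10 g(5,1)=10 g(5,3)=5 g(5,5)=1
t=6: g(6,-2)=14 g(6,0)=20 g(6,2)=15 g(6,4)=6 g(6,6)=1
t=7: g(7,-3)=14 g(7,-1)=34 g(7,1)=35 g(7,3)=21 g(7,5)=7 g(7,7)=1
t=8: g(8,-2)=48 g(8,0)=69 g(8,2)=56 g(8,4)=28 g(8,6)=8 g(8,8)=1
t=9: g(9,-3)=48 g(9,-1)=117 g(9,1)=125 g(9,3)=84 g(9,5)=36 g(9,7)=9 g(9,9)=1
t=10: g(10,-2)=165 g(10,0)=242 g(10,2)=209 g(10,4)=120 g(10,6)=45 g(10,8)=10 g(10,10)=1
t=11: g(11,-3)=165 g(11,-1)=407 g(11,1)=451 g(11,3)=329 g(11,5)=165 g(11,7)=55 g(11,9)=11 g(11,11)=1
t=12: g(12,-2)=572 g(12,0)=858 g(12,2)=780 g(12,4)=494 g(12,6)=220 g(12,8)=66 g(12,10)=12 g(12,12)=1
t=13: g(13,-3)=572 g(13,-1)=1430 g(13,1)=1638 g(13,3)=1274 g(13,5)=714 g(13,7)=286 g(13,9)=78 g(13,11)=13 g(13,13)=1
t=14: g(14,-2)=2002 g(14,0)=3068 g(14,2)=2912 g(14,4)=1988 g(14,6)=1000 g(14,8)=364 g(14,10)=91 g(14,12)=14 g(14,14)=1
t=15: g(15,-3)=2002 g(15,-1)=5070 g(15,1)=5980 g(15,3)=4900 g(15,5)=2988 g(15,7)=1364 g(15,9)=455 g(15,11)=105 g(15,13)=15 g(15,15)=1
Paths never hitting -4: Σ_s g(15,s) = 22880
Paths hitting -4: 2^15 - 22880 = 9888
P = 9888/32768 = 309/1024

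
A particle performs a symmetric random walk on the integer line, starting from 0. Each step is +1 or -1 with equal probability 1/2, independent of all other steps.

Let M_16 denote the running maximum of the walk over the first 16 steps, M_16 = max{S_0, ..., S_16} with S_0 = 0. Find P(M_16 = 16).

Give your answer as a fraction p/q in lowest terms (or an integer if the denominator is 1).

Let M_16 = max(S_0,...,S_16). Use the reflection principle: for j ≥ 1, #{paths with M_16 ≥ j} = #{S_16 ≥ j} + #{S_16 ≥ j+1}.
By reflection, #{M_16 ≥ 16} = #{S_16 ≥ 16} + #{S_16 ≥ 17} = 1 + 0 = 1.
#{M_16 ≥ 17} = #{S_16 ≥ 17} + #{S_16 ≥ 18} = 0 + 0 = 0.
#{M_16 = 16} = 1 - 0 = 1.
P(M_16 = 16) = 1/65536 = 1/65536

Answer: 1/65536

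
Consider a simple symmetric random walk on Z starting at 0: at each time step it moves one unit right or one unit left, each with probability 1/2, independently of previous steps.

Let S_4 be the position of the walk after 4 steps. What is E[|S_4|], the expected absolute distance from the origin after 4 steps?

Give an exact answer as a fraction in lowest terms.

S_4 takes values m ≡ 0 (mod 2) with |m| ≤ 4; P(S_4=m) = C(4,(4+m)/2)/2^4.
Total paths: 2^4 = 16
Distribution: P(S=-4)=1/16, P(S=-2)=4/16, P(S=0)=6/16, P(S=2)=4/16, P(S=4)=1/16
E[|S_4|] = Σ_m |m|·P(S_4=m) = 24/16 = 3/2

Answer: 3/2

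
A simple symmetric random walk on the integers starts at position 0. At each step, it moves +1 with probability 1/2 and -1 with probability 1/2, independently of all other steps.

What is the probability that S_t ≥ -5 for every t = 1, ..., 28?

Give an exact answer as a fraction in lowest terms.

Answer: 98659305/134217728

Derivation:
Let f(t,s) = #length-t paths at position s with S_1..S_t all ≥ -5.
f(t,s) = f(t-1,s-1) + f(t-1,s+1) for s ≥ -5; f(t,s) = 0 for s < -5.
t=0: f(0,0)=1
t=1: f(1,-1)=1 f(1,1)=1
t=2: f(2,-2)=1 f(2,0)=2 f(2,2)=1
t=3: f(3,-3)=1 f(3,-1)=3 f(3,1)=3 f(3,3)=1
t=4: f(4,-4)=1 f(4,-2)=4 f(4,0)=6 f(4,2)=4 f(4,4)=1
t=5: f(5,-5)=1 f(5,-3)=5 f(5,-1)=10 f(5,1)=10 f(5,3)=5 f(5,5)=1
t=6: f(6,-4)=6 f(6,-2)=15 f(6,0)=20 f(6,2)=15 f(6,4)=6 f(6,6)=1
t=7: f(7,-5)=6 f(7,-3)=21 f(7,-1)=35 f(7,1)=35 f(7,3)=21 f(7,5)=7 f(7,7)=1
t=8: f(8,-4)=27 f(8,-2)=56 f(8,0)=70 f(8,2)=56 f(8,4)=28 f(8,6)=8 f(8,8)=1
t=9: f(9,-5)=27 f(9,-3)=83 f(9,-1)=126 f(9,1)=126 f(9,3)=84 f(9,5)=36 f(9,7)=9 f(9,9)=1
t=10: f(10,-4)=110 f(10,-2)=209 f(10,0)=252 f(10,2)=210 f(10,4)=120 f(10,6)=45 f(10,8)=10 f(10,10)=1
t=11: f(11,-5)=110 f(11,-3)=319 f(11,-1)=461 f(11,1)=462 f(11,3)=330 f(11,5)=165 f(11,7)=55 f(11,9)=11 f(11,11)=1
t=12: f(12,-4)=429 f(12,-2)=780 f(12,0)=923 f(12,2)=792 f(12,4)=495 f(12,6)=220 f(12,8)=66 f(12,10)=12 f(12,12)=1
t=13: f(13,-5)=429 f(13,-3)=1209 f(13,-1)=1703 f(13,1)=1715 f(13,3)=1287 f(13,5)=715 f(13,7)=286 f(13,9)=78 f(13,11)=13 f(13,13)=1
t=14: f(14,-4)=1638 f(14,-2)=2912 f(14,0)=3418 f(14,2)=3002 f(14,4)=2002 f(14,6)=1001 f(14,8)=364 f(14,10)=91 f(14,12)=14 f(14,14)=1
t=15: f(15,-5)=1638 f(15,-3)=4550 f(15,-1)=6330 f(15,1)=6420 f(15,3)=5004 f(15,5)=3003 f(15,7)=1365 f(15,9)=455 f(15,11)=105 f(15,13)=15 f(15,15)=1
t=16: f(16,-4)=6188 f(16,-2)=10880 f(16,0)=12750 f(16,2)=11424 f(16,4)=8007 f(16,6)=4368 f(16,8)=1820 f(16,10)=560 f(16,12)=120 f(16,14)=16 f(16,16)=1
t=17: f(17,-5)=6188 f(17,-3)=17068 f(17,-1)=23630 f(17,1)=24174 f(17,3)=19431 f(17,5)=12375 f(17,7)=6188 f(17,9)=2380 f(17,11)=680 f(17,13)=136 f(17,15)=17 f(17,17)=1
t=18: f(18,-4)=23256 f(18,-2)=40698 f(18,0)=47804 f(18,2)=43605 f(18,4)=31806 f(18,6)=18563 f(18,8)=8568 f(18,10)=3060 f(18,12)=816 f(18,14)=153 f(18,16)=18 f(18,18)=1
t=19: f(19,-5)=23256 f(19,-3)=63954 f(19,-1)=88502 f(19,1)=91409 f(19,3)=75411 f(19,5)=50369 f(19,7)=27131 f(19,9)=11628 f(19,11)=3876 f(19,13)=969 f(19,15)=171 f(19,17)=19 f(19,19)=1
t=20: f(20,-4)=87210 f(20,-2)=152456 f(20,0)=179911 f(20,2)=166820 f(20,4)=125780 f(20,6)=77500 f(20,8)=38759 f(20,10)=15504 f(20,12)=4845 f(20,14)=1140 f(20,16)=190 f(20,18)=20 f(20,20)=1
t=21: f(21,-5)=87210 f(21,-3)=239666 f(21,-1)=332367 f(21,1)=346731 f(21,3)=292600 f(21,5)=203280 f(21,7)=116259 f(21,9)=54263 f(21,11)=20349 f(21,13)=5985 f(21,15)=1330 f(21,17)=210 f(21,19)=21 f(21,21)=1
t=22: f(22,-4)=326876 f(22,-2)=572033 f(22,0)=679098 f(22,2)=639331 f(22,4)=495880 f(22,6)=319539 f(22,8)=170522 f(22,10)=74612 f(22,12)=26334 f(22,14)=7315 f(22,16)=1540 f(22,18)=231 f(22,20)=22 f(22,22)=1
t=23: f(23,-5)=326876 f(23,-3)=898909 f(23,-1)=1251131 f(23,1)=1318429 f(23,3)=1135211 f(23,5)=815419 f(23,7)=490061 f(23,9)=245134 f(23,11)=100946 f(23,13)=33649 f(23,15)=8855 f(23,17)=1771 f(23,19)=253 f(23,21)=23 f(23,23)=1
t=24: f(24,-4)=1225785 f(24,-2)=2150040 f(24,0)=2569560 f(24,2)=2453640 f(24,4)=1950630 f(24,6)=1305480 f(24,8)=735195 f(24,10)=346080 f(24,12)=134595 f(24,14)=42504 f(24,16)=10626 f(24,18)=2024 f(24,20)=276 f(24,22)=24 f(24,24)=1
t=25: f(25,-5)=1225785 f(25,-3)=3375825 f(25,-1)=4719600 f(25,1)=5023200 f(25,3)=4404270 f(25,5)=3256110 f(25,7)=2040675 f(25,9)=1081275 f(25,11)=480675 f(25,13)=177099 f(25,15)=53130 f(25,17)=12650 f(25,19)=2300 f(25,21)=300 f(25,23)=25 f(25,25)=1
t=26: f(26,-4)=4601610 f(26,-2)=8095425 f(26,0)=9742800 f(26,2)=9427470 f(26,4)=7660380 f(26,6)=5296785 f(26,8)=3121950 f(26,10)=1561950 f(26,12)=657774 f(26,14)=230229 f(26,16)=65780 f(26,18)=14950 f(26,20)=2600 f(26,22)=325 f(26,24)=26 f(26,26)=1
t=27: f(27,-5)=4601610 f(27,-3)=12697035 f(27,-1)=17838225 f(27,1)=19170270 f(27,3)=17087850 f(27,5)=12957165 f(27,7)=8418735 f(27,9)=4683900 f(27,11)=2219724 f(27,13)=888003 f(27,15)=296009 f(27,17)=80730 f(27,19)=17550 f(27,21)=2925 f(27,23)=351 f(27,25)=27 f(27,27)=1
t=28: f(28,-4)=17298645 f(28,-2)=30535260 f(28,0)=37008495 f(28,2)=36258120 f(28,4)=30045015 f(28,6)=21375900 f(28,8)=13102635 f(28,10)=6903624 f(28,12)=3107727 f(28,14)=1184012 f(28,16)=376739 f(28,18)=98280 f(28,20)=20475 f(28,22)=3276 f(28,24)=378 f(28,26)=28 f(28,28)=1
Σ_s f(28,s) = 197318610
P = 197318610/268435456 = 98659305/134217728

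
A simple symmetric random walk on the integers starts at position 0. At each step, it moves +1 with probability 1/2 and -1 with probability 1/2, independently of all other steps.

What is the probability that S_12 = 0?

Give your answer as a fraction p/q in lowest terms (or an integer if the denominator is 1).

Answer: 231/1024

Derivation:
To return to 0 after 12 steps: need exactly 6 steps of +1 and 6 of -1.
Favorable paths: C(12,6) = 924
Total paths: 2^12 = 4096
P = 924/4096 = 231/1024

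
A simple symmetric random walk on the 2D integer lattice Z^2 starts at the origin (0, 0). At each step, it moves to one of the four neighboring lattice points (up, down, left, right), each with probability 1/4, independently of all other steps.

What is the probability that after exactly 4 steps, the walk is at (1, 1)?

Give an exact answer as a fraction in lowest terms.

Let h be the number of horizontal steps (so 4-h are vertical). To end at (1,1) need (h+1)/2 right-steps and ((4-h)+1)/2 up-steps.
Sum over h with 1 ≤ h ≤ 3, h ≡ 1 (mod 2), 4-h ≡ 1 (mod 2):
h=1: C(4,1)·C(1,1)·C(3,2) = 4·1·3 = 12
h=3: C(4,3)·C(3,2)·C(1,1) = 4·3·1 = 12
Total favorable: 24
Total paths: 4^4 = 256
P = 24/256 = 3/32

Answer: 3/32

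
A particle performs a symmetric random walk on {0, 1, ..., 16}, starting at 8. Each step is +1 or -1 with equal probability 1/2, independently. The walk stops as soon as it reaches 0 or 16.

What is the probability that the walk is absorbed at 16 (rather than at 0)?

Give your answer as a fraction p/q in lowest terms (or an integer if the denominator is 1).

Symmetric walk (p = 1/2): the harmonic-function argument gives P(hit 16 before 0 | start at 8) = a/N.
P = 8/16 = 1/2

Answer: 1/2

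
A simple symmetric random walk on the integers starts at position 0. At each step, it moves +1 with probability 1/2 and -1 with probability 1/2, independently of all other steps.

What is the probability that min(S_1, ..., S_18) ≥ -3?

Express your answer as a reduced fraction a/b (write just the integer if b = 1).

Answer: 20995/32768

Derivation:
Let f(t,s) = #length-t paths at position s with S_1..S_t all ≥ -3.
f(t,s) = f(t-1,s-1) + f(t-1,s+1) for s ≥ -3; f(t,s) = 0 for s < -3.
t=0: f(0,0)=1
t=1: f(1,-1)=1 f(1,1)=1
t=2: f(2,-2)=1 f(2,0)=2 f(2,2)=1
t=3: f(3,-3)=1 f(3,-1)=3 f(3,1)=3 f(3,3)=1
t=4: f(4,-2)=4 f(4,0)=6 f(4,2)=4 f(4,4)=1
t=5: f(5,-3)=4 f(5,-1)=10 f(5,1)=10 f(5,3)=5 f(5,5)=1
t=6: f(6,-2)=14 f(6,0)=20 f(6,2)=15 f(6,4)=6 f(6,6)=1
t=7: f(7,-3)=14 f(7,-1)=34 f(7,1)=35 f(7,3)=21 f(7,5)=7 f(7,7)=1
t=8: f(8,-2)=48 f(8,0)=69 f(8,2)=56 f(8,4)=28 f(8,6)=8 f(8,8)=1
t=9: f(9,-3)=48 f(9,-1)=117 f(9,1)=125 f(9,3)=84 f(9,5)=36 f(9,7)=9 f(9,9)=1
t=10: f(10,-2)=165 f(10,0)=242 f(10,2)=209 f(10,4)=120 f(10,6)=45 f(10,8)=10 f(10,10)=1
t=11: f(11,-3)=165 f(11,-1)=407 f(11,1)=451 f(11,3)=329 f(11,5)=165 f(11,7)=55 f(11,9)=11 f(11,11)=1
t=12: f(12,-2)=572 f(12,0)=858 f(12,2)=780 f(12,4)=494 f(12,6)=220 f(12,8)=66 f(12,10)=12 f(12,12)=1
t=13: f(13,-3)=572 f(13,-1)=1430 f(13,1)=1638 f(13,3)=1274 f(13,5)=714 f(13,7)=286 f(13,9)=78 f(13,11)=13 f(13,13)=1
t=14: f(14,-2)=2002 f(14,0)=3068 f(14,2)=2912 f(14,4)=1988 f(14,6)=1000 f(14,8)=364 f(14,10)=91 f(14,12)=14 f(14,14)=1
t=15: f(15,-3)=2002 f(15,-1)=5070 f(15,1)=5980 f(15,3)=4900 f(15,5)=2988 f(15,7)=1364 f(15,9)=455 f(15,11)=105 f(15,13)=15 f(15,15)=1
t=16: f(16,-2)=7072 f(16,0)=11050 f(16,2)=10880 f(16,4)=7888 f(16,6)=4352 f(16,8)=1819 f(16,10)=560 f(16,12)=120 f(16,14)=16 f(16,16)=1
t=17: f(17,-3)=7072 f(17,-1)=18122 f(17,1)=21930 f(17,3)=18768 f(17,5)=12240 f(17,7)=6171 f(17,9)=2379 f(17,11)=680 f(17,13)=136 f(17,15)=17 f(17,17)=1
t=18: f(18,-2)=25194 f(18,0)=40052 f(18,2)=40698 f(18,4)=31008 f(18,6)=18411 f(18,8)=8550 f(18,10)=3059 f(18,12)=816 f(18,14)=153 f(18,16)=18 f(18,18)=1
Σ_s f(18,s) = 167960
P = 167960/262144 = 20995/32768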